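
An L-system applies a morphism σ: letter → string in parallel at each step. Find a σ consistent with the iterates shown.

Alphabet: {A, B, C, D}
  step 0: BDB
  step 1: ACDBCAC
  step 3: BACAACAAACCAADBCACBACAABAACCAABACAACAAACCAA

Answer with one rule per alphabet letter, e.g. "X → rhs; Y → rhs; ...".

A->CAA, B->AC, C->BA, D->DBC

  step 0 ⇒ step 1: BDB ⇒ AC·DBC·AC
    B ↦ AC
    D ↦ DBC
    A ↦ CAA  (constrained at step 1)
    C ↦ BA  (constrained at step 1)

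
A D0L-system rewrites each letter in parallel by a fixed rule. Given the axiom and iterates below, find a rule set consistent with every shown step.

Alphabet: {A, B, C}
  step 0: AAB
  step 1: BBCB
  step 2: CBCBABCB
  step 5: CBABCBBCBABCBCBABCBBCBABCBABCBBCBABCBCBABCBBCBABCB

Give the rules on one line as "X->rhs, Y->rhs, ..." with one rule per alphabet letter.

A->B, B->CB, C->AB

  step 1 ⇒ step 2: BBCB ⇒ CB·CB·AB·CB
    B ↦ CB
    C ↦ AB
  step 0 ⇒ step 1: AAB ⇒ B·B·CB
    A ↦ B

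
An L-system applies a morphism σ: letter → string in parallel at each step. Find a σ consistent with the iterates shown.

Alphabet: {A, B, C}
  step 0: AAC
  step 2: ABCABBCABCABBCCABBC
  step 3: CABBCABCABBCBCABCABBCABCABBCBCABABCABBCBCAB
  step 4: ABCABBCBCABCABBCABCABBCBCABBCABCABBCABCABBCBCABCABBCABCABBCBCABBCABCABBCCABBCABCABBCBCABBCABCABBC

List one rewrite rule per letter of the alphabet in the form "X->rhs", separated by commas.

A->CAB, B->BC, C->AB

  step 3 ⇒ step 4: CABBCABCABBCBCABCABBCABCABBCBCABABCABBCBCAB ⇒ AB·CAB·BC·BC·AB·CAB·BC·AB·CAB·BC·BC·AB·BC·AB·CAB·BC·AB·CAB·BC·BC·AB·CAB·BC·AB·CAB·BC·BC·AB·BC·AB·CAB·BC·CAB·BC·AB·CAB·BC·BC·AB·BC·AB·CAB·BC
    A ↦ CAB
    B ↦ BC
    C ↦ AB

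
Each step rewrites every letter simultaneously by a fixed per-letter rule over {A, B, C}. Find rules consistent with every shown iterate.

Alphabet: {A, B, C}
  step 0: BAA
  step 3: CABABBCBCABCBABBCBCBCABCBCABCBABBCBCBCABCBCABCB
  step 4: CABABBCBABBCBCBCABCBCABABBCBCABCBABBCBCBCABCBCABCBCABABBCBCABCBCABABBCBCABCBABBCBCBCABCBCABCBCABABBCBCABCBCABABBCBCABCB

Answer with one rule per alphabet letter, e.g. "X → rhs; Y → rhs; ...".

  step 3 ⇒ step 4: CABABBCBCABCBABBCBCBCABCBCABCBABBCBCBCABCBCABCB ⇒ CAB·ABB·CB·ABB·CB·CB·CAB·CB·CAB·ABB·CB·CAB·CB·ABB·CB·CB·CAB·CB·CAB·CB·CAB·ABB·CB·CAB·CB·CAB·ABB·CB·CAB·CB·ABB·CB·CB·CAB·CB·CAB·CB·CAB·ABB·CB·CAB·CB·CAB·ABB·CB·CAB·CB
    A ↦ ABB
    B ↦ CB
    C ↦ CAB

A->ABB, B->CB, C->CAB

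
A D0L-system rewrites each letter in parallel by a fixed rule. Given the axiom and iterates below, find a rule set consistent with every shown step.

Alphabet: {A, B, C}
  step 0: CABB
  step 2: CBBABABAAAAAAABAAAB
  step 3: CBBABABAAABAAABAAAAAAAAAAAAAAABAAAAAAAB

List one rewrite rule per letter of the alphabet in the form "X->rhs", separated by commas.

  step 2 ⇒ step 3: CBBABABAAAAAAABAAAB ⇒ CBB·AB·AB·AA·AB·AA·AB·AA·AA·AA·AA·AA·AA·AA·AB·AA·AA·AA·AB
    A ↦ AA
    B ↦ AB
    C ↦ CBB

A->AA, B->AB, C->CBB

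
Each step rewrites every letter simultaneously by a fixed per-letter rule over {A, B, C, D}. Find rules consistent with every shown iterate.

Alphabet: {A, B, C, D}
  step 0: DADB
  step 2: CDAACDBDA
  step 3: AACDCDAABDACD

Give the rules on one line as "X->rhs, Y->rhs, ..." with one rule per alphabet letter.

  step 2 ⇒ step 3: CDAACDBDA ⇒ A·A·CD·CD·A·A·BD·A·CD
    A ↦ CD
    B ↦ BD
    C ↦ A
    D ↦ A

A->CD, B->BD, C->A, D->A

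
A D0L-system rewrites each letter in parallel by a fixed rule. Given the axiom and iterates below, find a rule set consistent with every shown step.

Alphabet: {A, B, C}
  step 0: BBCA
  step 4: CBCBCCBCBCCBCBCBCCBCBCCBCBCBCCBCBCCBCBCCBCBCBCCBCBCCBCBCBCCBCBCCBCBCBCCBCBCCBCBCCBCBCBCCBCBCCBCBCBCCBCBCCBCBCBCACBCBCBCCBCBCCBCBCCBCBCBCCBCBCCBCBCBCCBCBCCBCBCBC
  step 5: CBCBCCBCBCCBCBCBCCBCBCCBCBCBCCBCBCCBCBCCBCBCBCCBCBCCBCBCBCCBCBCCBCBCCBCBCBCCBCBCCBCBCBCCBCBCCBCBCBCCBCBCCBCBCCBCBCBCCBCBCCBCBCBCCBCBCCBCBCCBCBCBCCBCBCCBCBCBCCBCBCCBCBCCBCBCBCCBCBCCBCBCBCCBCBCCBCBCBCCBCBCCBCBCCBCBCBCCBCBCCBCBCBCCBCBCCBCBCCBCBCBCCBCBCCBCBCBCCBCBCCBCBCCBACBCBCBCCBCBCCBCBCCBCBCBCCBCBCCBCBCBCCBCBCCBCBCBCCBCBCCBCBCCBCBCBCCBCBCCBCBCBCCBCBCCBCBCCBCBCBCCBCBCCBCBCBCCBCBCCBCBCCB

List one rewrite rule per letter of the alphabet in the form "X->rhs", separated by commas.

  step 4 ⇒ step 5: CBCBCCBCBCCBCBCBCCBCBCCBCBCBCCBCBCCBCBCCBCBCBCCBCBCCBCBCBCCBCBCCBCBCBCCBCBCCBCBCCBCBCBCCBCBCCBCBCBCCBCBCCBCBCBCACBCBCBCCBCBCCBCBCCBCBCBCCBCBCCBCBCBCCBCBCCBCBCBC ⇒ CB·CBC·CB·CBC·CB·CB·CBC·CB·CBC·CB·CB·CBC·CB·CBC·CB·CBC·CB·CB·CBC·CB·CBC·CB·CB·CBC·CB·CBC·CB·CBC·CB·CB·CBC·CB·CBC·CB·CB·CBC·CB·CBC·CB·CB·CBC·CB·CBC·CB·CBC·CB·CB·CBC·CB·CBC·CB·CB·CBC·CB·CBC·CB·CBC·CB·CB·CBC·CB·CBC·CB·CB·CBC·CB·CBC·CB·CBC·CB·CB·CBC·CB·CBC·CB·CB·CBC·CB·CBC·CB·CB·CBC·CB·CBC·CB·CBC·CB·CB·CBC·CB·CBC·CB·CB·CBC·CB·CBC·CB·CBC·CB·CB·CBC·CB·CBC·CB·CB·CBC·CB·CBC·CB·CBC·CB·ACB·CB·CBC·CB·CBC·CB·CBC·CB·CB·CBC·CB·CBC·CB·CB·CBC·CB·CBC·CB·CB·CBC·CB·CBC·CB·CBC·CB·CB·CBC·CB·CBC·CB·CB·CBC·CB·CBC·CB·CBC·CB·CB·CBC·CB·CBC·CB·CB·CBC·CB·CBC·CB·CBC·CB
    A ↦ ACB
    B ↦ CBC
    C ↦ CB

A->ACB, B->CBC, C->CB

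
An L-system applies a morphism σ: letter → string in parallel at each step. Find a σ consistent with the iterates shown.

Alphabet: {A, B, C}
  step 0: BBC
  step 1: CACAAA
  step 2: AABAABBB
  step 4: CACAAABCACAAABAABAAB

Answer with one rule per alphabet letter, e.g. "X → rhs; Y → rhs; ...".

  step 1 ⇒ step 2: CACAAA ⇒ AA·B·AA·B·B·B
    A ↦ B
    C ↦ AA
  step 0 ⇒ step 1: BBC ⇒ CA·CA·AA
    B ↦ CA

A->B, B->CA, C->AA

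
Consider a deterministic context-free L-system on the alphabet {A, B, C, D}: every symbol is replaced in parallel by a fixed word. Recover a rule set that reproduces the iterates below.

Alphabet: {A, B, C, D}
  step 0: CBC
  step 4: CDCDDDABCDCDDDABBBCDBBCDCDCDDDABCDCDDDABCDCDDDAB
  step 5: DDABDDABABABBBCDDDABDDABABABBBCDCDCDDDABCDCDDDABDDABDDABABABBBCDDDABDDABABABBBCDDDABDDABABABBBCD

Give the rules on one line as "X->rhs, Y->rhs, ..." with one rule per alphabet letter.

A->BB, B->CD, C->DD, D->AB

  step 4 ⇒ step 5: CDCDDDABCDCDDDABBBCDBBCDCDCDDDABCDCDDDABCDCDDDAB ⇒ DD·AB·DD·AB·AB·AB·BB·CD·DD·AB·DD·AB·AB·AB·BB·CD·CD·CD·DD·AB·CD·CD·DD·AB·DD·AB·DD·AB·AB·AB·BB·CD·DD·AB·DD·AB·AB·AB·BB·CD·DD·AB·DD·AB·AB·AB·BB·CD
    A ↦ BB
    B ↦ CD
    C ↦ DD
    D ↦ AB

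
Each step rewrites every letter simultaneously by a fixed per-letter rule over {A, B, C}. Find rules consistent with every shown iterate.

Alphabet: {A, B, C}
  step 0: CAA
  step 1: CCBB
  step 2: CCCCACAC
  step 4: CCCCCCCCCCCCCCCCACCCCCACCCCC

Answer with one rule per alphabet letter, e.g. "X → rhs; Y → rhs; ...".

A->B, B->AC, C->CC

  step 1 ⇒ step 2: CCBB ⇒ CC·CC·AC·AC
    B ↦ AC
    C ↦ CC
  step 0 ⇒ step 1: CAA ⇒ CC·B·B
    A ↦ B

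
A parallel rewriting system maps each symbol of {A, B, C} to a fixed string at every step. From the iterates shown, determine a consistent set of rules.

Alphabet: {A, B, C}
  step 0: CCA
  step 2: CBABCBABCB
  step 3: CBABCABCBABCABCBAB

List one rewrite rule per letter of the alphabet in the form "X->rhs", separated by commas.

A->C, B->AB, C->CB

  step 2 ⇒ step 3: CBABCBABCB ⇒ CB·AB·C·AB·CB·AB·C·AB·CB·AB
    A ↦ C
    B ↦ AB
    C ↦ CB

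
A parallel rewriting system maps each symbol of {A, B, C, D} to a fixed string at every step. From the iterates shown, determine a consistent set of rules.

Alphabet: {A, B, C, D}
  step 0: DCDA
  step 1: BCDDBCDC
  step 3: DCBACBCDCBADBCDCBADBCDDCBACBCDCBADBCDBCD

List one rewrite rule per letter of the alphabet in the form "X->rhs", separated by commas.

A->C, B->CBA, C->D, D->BCD

  step 0 ⇒ step 1: DCDA ⇒ BCD·D·BCD·C
    A ↦ C
    C ↦ D
    D ↦ BCD
    B ↦ CBA  (constrained at step 1)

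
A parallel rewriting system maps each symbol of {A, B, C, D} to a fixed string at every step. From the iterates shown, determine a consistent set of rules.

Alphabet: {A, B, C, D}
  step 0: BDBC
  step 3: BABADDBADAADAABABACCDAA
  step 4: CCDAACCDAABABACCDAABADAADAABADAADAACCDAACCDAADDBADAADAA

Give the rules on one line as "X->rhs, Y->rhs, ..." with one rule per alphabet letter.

  step 3 ⇒ step 4: BABADDBADAADAABABACCDAA ⇒ CC·DAA·CC·DAA·BA·BA·CC·DAA·BA·DAA·DAA·BA·DAA·DAA·CC·DAA·CC·DAA·D·D·BA·DAA·DAA
    A ↦ DAA
    B ↦ CC
    C ↦ D
    D ↦ BA

A->DAA, B->CC, C->D, D->BA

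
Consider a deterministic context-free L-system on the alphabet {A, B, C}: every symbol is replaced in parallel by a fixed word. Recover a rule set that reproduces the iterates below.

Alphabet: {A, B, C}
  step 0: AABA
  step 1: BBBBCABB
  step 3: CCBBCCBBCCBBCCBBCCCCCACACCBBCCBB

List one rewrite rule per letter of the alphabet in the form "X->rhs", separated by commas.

  step 0 ⇒ step 1: AABA ⇒ BB·BB·CA·BB
    A ↦ BB
    B ↦ CA
    C ↦ CC  (constrained at step 1)

A->BB, B->CA, C->CC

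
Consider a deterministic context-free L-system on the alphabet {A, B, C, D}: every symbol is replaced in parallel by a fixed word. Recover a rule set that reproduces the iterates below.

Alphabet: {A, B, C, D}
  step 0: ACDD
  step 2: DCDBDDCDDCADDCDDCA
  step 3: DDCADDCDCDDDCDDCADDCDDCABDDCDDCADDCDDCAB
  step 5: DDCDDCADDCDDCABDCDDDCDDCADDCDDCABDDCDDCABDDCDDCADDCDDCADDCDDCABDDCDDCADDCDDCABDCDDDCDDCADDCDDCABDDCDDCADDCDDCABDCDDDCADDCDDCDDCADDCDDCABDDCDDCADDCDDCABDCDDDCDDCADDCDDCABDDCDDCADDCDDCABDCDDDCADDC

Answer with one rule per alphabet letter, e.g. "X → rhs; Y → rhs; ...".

A->B, B->DCD, C->A, D->DDC

  step 2 ⇒ step 3: DCDBDDCDDCADDCDDCA ⇒ DDC·A·DDC·DCD·DDC·DDC·A·DDC·DDC·A·B·DDC·DDC·A·DDC·DDC·A·B
    A ↦ B
    B ↦ DCD
    C ↦ A
    D ↦ DDC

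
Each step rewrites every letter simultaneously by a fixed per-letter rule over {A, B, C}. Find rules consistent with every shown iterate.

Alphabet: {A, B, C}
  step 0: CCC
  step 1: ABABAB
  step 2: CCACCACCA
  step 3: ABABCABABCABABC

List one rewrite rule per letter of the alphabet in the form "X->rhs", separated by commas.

  step 2 ⇒ step 3: CCACCACCA ⇒ AB·AB·C·AB·AB·C·AB·AB·C
    A ↦ C
    C ↦ AB
  step 1 ⇒ step 2: ABABAB ⇒ C·CA·C·CA·C·CA
    B ↦ CA

A->C, B->CA, C->AB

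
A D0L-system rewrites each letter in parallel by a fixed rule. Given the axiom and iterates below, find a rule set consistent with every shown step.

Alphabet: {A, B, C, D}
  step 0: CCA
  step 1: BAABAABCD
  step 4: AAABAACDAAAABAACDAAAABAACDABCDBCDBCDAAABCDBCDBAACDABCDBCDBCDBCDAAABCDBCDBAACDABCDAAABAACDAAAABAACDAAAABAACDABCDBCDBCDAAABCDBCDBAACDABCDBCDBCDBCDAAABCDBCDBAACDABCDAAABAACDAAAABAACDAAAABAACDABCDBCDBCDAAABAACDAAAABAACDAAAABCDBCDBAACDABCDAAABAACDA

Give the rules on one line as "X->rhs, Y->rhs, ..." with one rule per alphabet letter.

A->BCD, B->AAA, C->BAA, D->CDA

  step 0 ⇒ step 1: CCA ⇒ BAA·BAA·BCD
    A ↦ BCD
    C ↦ BAA
    B ↦ AAA  (constrained at step 1)
    D ↦ CDA  (constrained at step 1)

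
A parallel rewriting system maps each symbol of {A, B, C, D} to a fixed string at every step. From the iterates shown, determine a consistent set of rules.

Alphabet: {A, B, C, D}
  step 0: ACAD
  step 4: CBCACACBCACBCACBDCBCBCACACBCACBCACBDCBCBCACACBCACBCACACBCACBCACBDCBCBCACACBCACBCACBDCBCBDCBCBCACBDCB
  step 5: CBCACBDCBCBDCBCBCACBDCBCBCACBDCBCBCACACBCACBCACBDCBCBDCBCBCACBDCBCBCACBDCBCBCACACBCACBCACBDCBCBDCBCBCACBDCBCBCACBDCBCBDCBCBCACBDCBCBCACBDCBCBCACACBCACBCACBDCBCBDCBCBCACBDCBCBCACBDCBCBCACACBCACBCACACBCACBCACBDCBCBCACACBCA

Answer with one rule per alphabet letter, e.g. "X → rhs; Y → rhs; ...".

A->DCB, B->CA, C->CB, D->CA

  step 4 ⇒ step 5: CBCACACBCACBCACBDCBCBCACACBCACBCACBDCBCBCACACBCACBCACACBCACBCACBDCBCBCACACBCACBCACBDCBCBDCBCBCACBDCB ⇒ CB·CA·CB·DCB·CB·DCB·CB·CA·CB·DCB·CB·CA·CB·DCB·CB·CA·CA·CB·CA·CB·CA·CB·DCB·CB·DCB·CB·CA·CB·DCB·CB·CA·CB·DCB·CB·CA·CA·CB·CA·CB·CA·CB·DCB·CB·DCB·CB·CA·CB·DCB·CB·CA·CB·DCB·CB·DCB·CB·CA·CB·DCB·CB·CA·CB·DCB·CB·CA·CA·CB·CA·CB·CA·CB·DCB·CB·DCB·CB·CA·CB·DCB·CB·CA·CB·DCB·CB·CA·CA·CB·CA·CB·CA·CA·CB·CA·CB·CA·CB·DCB·CB·CA·CA·CB·CA
    A ↦ DCB
    B ↦ CA
    C ↦ CB
    D ↦ CA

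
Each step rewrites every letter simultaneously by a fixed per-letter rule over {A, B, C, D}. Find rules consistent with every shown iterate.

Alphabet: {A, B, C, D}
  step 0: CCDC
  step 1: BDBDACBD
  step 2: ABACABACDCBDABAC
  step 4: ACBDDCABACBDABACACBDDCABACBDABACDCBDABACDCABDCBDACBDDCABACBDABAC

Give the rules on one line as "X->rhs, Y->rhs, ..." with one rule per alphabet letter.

A->DC, B->AB, C->BD, D->AC

  step 1 ⇒ step 2: BDBDACBD ⇒ AB·AC·AB·AC·DC·BD·AB·AC
    A ↦ DC
    B ↦ AB
    C ↦ BD
    D ↦ AC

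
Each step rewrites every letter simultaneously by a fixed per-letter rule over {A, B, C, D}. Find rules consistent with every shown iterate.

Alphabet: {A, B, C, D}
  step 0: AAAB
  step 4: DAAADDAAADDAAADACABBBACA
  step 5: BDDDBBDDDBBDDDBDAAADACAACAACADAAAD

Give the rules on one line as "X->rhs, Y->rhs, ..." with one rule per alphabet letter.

A->D, B->ACA, C->AAA, D->B

  step 4 ⇒ step 5: DAAADDAAADDAAADACABBBACA ⇒ B·D·D·D·B·B·D·D·D·B·B·D·D·D·B·D·AAA·D·ACA·ACA·ACA·D·AAA·D
    A ↦ D
    B ↦ ACA
    C ↦ AAA
    D ↦ B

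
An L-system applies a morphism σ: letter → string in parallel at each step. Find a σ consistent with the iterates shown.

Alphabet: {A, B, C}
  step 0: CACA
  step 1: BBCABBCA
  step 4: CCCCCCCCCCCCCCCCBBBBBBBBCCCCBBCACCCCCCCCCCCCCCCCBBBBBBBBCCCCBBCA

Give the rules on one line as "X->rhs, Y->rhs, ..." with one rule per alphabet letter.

A->CA, B->CC, C->BB

  step 0 ⇒ step 1: CACA ⇒ BB·CA·BB·CA
    A ↦ CA
    C ↦ BB
    B ↦ CC  (constrained at step 1)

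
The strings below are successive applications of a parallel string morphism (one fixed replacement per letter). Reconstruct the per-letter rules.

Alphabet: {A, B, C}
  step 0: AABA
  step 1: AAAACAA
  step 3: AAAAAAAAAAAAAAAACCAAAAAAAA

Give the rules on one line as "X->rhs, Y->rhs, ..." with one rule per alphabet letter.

  step 0 ⇒ step 1: AABA ⇒ AA·AA·C·AA
    A ↦ AA
    B ↦ C
    C ↦ BB  (constrained at step 1)

A->AA, B->C, C->BB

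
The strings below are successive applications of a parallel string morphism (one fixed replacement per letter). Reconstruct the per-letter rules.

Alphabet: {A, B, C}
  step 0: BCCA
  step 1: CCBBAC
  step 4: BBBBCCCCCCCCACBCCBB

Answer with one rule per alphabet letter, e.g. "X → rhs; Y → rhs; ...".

  step 0 ⇒ step 1: BCCA ⇒ CC·B·B·AC
    A ↦ AC
    B ↦ CC
    C ↦ B

A->AC, B->CC, C->B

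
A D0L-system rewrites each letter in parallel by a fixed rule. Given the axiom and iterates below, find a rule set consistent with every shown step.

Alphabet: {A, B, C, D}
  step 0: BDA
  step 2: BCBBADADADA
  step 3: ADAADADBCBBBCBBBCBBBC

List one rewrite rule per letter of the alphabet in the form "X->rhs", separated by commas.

  step 2 ⇒ step 3: BCBBADADADA ⇒ AD·A·AD·AD·BC·BB·BC·BB·BC·BB·BC
    A ↦ BC
    B ↦ AD
    C ↦ A
    D ↦ BB

A->BC, B->AD, C->A, D->BB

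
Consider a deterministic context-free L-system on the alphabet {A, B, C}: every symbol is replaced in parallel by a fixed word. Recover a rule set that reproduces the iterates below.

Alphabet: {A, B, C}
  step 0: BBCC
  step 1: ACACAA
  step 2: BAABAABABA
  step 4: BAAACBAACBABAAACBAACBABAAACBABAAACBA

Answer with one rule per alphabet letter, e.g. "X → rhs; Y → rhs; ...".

  step 1 ⇒ step 2: ACACAA ⇒ BA·A·BA·A·BA·BA
    A ↦ BA
    C ↦ A
  step 0 ⇒ step 1: BBCC ⇒ AC·AC·A·A
    B ↦ AC

A->BA, B->AC, C->A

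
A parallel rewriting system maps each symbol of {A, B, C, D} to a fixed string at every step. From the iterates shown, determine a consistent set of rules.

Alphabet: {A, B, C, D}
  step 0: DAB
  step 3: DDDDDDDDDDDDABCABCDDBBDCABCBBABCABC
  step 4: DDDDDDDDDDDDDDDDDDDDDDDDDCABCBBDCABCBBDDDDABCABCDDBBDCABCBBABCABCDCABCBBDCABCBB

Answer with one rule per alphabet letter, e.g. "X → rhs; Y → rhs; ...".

A->DC, B->ABC, C->BB, D->DD

  step 3 ⇒ step 4: DDDDDDDDDDDDABCABCDDBBDCABCBBABCABC ⇒ DD·DD·DD·DD·DD·DD·DD·DD·DD·DD·DD·DD·DC·ABC·BB·DC·ABC·BB·DD·DD·ABC·ABC·DD·BB·DC·ABC·BB·ABC·ABC·DC·ABC·BB·DC·ABC·BB
    A ↦ DC
    B ↦ ABC
    C ↦ BB
    D ↦ DD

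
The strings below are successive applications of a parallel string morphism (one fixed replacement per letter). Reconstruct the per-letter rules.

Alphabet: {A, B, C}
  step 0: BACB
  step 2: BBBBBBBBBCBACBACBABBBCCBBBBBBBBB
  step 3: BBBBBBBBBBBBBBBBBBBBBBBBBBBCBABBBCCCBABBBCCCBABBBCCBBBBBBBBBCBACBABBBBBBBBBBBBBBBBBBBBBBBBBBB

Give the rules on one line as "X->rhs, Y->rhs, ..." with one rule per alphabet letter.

A->CC, B->BBB, C->CBA

  step 2 ⇒ step 3: BBBBBBBBBCBACBACBABBBCCBBBBBBBBB ⇒ BBB·BBB·BBB·BBB·BBB·BBB·BBB·BBB·BBB·CBA·BBB·CC·CBA·BBB·CC·CBA·BBB·CC·BBB·BBB·BBB·CBA·CBA·BBB·BBB·BBB·BBB·BBB·BBB·BBB·BBB·BBB
    A ↦ CC
    B ↦ BBB
    C ↦ CBA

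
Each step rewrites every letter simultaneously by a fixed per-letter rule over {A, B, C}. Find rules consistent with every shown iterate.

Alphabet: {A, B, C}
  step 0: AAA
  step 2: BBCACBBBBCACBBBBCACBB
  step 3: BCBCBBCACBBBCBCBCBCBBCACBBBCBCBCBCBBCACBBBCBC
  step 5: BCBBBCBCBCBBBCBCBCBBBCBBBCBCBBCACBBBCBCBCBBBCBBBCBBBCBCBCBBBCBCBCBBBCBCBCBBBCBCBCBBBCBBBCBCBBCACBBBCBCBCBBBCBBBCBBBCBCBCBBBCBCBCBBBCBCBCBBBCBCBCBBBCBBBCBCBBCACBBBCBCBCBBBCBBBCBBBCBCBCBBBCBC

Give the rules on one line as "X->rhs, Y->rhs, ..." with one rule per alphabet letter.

A->CAC, B->BC, C->BB

  step 2 ⇒ step 3: BBCACBBBBCACBBBBCACBB ⇒ BC·BC·BB·CAC·BB·BC·BC·BC·BC·BB·CAC·BB·BC·BC·BC·BC·BB·CAC·BB·BC·BC
    A ↦ CAC
    B ↦ BC
    C ↦ BB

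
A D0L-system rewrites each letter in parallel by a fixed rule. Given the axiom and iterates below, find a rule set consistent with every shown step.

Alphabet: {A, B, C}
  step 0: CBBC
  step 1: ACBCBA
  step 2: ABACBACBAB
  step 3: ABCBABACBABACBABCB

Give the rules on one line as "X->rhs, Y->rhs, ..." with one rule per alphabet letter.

A->AB, B->CB, C->A

  step 2 ⇒ step 3: ABACBACBAB ⇒ AB·CB·AB·A·CB·AB·A·CB·AB·CB
    A ↦ AB
    B ↦ CB
    C ↦ A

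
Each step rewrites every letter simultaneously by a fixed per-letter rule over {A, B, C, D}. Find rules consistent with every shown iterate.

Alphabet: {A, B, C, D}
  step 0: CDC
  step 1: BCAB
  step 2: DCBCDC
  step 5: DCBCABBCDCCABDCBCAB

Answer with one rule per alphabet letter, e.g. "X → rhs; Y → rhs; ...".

  step 1 ⇒ step 2: BCAB ⇒ DC·B·C·DC
    A ↦ C
    B ↦ DC
    C ↦ B
  step 0 ⇒ step 1: CDC ⇒ B·CA·B
    D ↦ CA

A->C, B->DC, C->B, D->CA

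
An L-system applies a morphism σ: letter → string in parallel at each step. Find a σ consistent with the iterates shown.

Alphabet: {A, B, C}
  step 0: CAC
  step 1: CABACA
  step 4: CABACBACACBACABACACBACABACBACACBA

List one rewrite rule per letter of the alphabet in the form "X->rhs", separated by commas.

  step 0 ⇒ step 1: CAC ⇒ CA·BA·CA
    A ↦ BA
    C ↦ CA
    B ↦ C  (constrained at step 1)

A->BA, B->C, C->CA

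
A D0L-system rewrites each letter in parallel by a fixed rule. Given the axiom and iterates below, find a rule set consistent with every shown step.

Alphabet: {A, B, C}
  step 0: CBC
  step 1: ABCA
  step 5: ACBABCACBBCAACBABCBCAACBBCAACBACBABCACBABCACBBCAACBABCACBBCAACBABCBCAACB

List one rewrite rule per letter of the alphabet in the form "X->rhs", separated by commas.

  step 0 ⇒ step 1: CBC ⇒ A·BC·A
    B ↦ BC
    C ↦ A
    A ↦ ACB  (constrained at step 1)

A->ACB, B->BC, C->A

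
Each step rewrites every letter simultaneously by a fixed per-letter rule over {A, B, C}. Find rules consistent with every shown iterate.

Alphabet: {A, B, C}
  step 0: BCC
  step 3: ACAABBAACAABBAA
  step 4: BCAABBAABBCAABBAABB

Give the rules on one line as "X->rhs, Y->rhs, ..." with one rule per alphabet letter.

  step 3 ⇒ step 4: ACAABBAACAABBAA ⇒ B·CAA·B·B·A·A·B·B·CAA·B·B·A·A·B·B
    A ↦ B
    B ↦ A
    C ↦ CAA

A->B, B->A, C->CAA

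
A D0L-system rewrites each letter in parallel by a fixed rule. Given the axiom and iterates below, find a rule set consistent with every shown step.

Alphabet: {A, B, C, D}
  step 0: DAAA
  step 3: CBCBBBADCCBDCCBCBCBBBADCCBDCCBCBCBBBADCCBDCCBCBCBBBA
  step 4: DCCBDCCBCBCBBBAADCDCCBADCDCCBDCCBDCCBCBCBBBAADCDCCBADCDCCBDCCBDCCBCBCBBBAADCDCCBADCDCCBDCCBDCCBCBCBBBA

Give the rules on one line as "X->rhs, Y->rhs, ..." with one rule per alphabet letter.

A->BBA, B->CB, C->DC, D->A

  step 3 ⇒ step 4: CBCBBBADCCBDCCBCBCBBBADCCBDCCBCBCBBBADCCBDCCBCBCBBBA ⇒ DC·CB·DC·CB·CB·CB·BBA·A·DC·DC·CB·A·DC·DC·CB·DC·CB·DC·CB·CB·CB·BBA·A·DC·DC·CB·A·DC·DC·CB·DC·CB·DC·CB·CB·CB·BBA·A·DC·DC·CB·A·DC·DC·CB·DC·CB·DC·CB·CB·CB·BBA
    A ↦ BBA
    B ↦ CB
    C ↦ DC
    D ↦ A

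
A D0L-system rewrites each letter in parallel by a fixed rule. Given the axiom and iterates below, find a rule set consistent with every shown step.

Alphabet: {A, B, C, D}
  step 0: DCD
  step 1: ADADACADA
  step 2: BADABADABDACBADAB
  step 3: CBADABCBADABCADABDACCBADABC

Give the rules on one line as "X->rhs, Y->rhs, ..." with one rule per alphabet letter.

  step 2 ⇒ step 3: BADABADABDACBADAB ⇒ C·B·ADA·B·C·B·ADA·B·C·ADA·B·DAC·C·B·ADA·B·C
    A ↦ B
    B ↦ C
    C ↦ DAC
    D ↦ ADA

A->B, B->C, C->DAC, D->ADA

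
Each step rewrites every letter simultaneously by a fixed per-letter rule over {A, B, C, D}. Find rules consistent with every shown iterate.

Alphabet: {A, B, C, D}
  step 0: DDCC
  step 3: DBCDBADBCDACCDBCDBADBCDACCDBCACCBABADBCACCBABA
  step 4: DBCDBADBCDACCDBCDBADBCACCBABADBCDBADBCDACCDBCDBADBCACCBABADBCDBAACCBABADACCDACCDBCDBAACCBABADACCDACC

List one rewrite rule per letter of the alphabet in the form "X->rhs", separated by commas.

A->ACC, B->D, C->BA, D->DBC

  step 3 ⇒ step 4: DBCDBADBCDACCDBCDBADBCDACCDBCACCBABADBCACCBABA ⇒ DBC·D·BA·DBC·D·ACC·DBC·D·BA·DBC·ACC·BA·BA·DBC·D·BA·DBC·D·ACC·DBC·D·BA·DBC·ACC·BA·BA·DBC·D·BA·ACC·BA·BA·D·ACC·D·ACC·DBC·D·BA·ACC·BA·BA·D·ACC·D·ACC
    A ↦ ACC
    B ↦ D
    C ↦ BA
    D ↦ DBC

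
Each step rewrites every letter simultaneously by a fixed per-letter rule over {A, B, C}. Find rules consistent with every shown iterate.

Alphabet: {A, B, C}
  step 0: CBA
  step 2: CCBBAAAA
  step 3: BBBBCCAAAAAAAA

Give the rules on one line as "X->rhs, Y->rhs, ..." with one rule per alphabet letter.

  step 2 ⇒ step 3: CCBBAAAA ⇒ BB·BB·C·C·AA·AA·AA·AA
    A ↦ AA
    B ↦ C
    C ↦ BB

A->AA, B->C, C->BB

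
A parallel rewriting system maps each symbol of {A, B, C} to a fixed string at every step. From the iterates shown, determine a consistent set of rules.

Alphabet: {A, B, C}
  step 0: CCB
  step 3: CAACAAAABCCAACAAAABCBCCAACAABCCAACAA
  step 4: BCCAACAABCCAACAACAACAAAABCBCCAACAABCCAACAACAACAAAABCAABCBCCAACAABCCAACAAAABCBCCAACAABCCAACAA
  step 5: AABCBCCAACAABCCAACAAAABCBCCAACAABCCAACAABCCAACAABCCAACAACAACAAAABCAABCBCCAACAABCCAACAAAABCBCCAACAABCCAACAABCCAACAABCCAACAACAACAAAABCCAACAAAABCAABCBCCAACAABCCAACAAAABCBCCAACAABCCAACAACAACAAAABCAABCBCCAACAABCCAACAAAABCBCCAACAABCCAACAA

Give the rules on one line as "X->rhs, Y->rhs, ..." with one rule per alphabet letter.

  step 4 ⇒ step 5: BCCAACAABCCAACAACAACAAAABCBCCAACAABCCAACAACAACAAAABCAABCBCCAACAABCCAACAAAABCBCCAACAABCCAACAA ⇒ AA·BC·BC·CAA·CAA·BC·CAA·CAA·AA·BC·BC·CAA·CAA·BC·CAA·CAA·BC·CAA·CAA·BC·CAA·CAA·CAA·CAA·AA·BC·AA·BC·BC·CAA·CAA·BC·CAA·CAA·AA·BC·BC·CAA·CAA·BC·CAA·CAA·BC·CAA·CAA·BC·CAA·CAA·CAA·CAA·AA·BC·CAA·CAA·AA·BC·AA·BC·BC·CAA·CAA·BC·CAA·CAA·AA·BC·BC·CAA·CAA·BC·CAA·CAA·CAA·CAA·AA·BC·AA·BC·BC·CAA·CAA·BC·CAA·CAA·AA·BC·BC·CAA·CAA·BC·CAA·CAA
    A ↦ CAA
    B ↦ AA
    C ↦ BC

A->CAA, B->AA, C->BC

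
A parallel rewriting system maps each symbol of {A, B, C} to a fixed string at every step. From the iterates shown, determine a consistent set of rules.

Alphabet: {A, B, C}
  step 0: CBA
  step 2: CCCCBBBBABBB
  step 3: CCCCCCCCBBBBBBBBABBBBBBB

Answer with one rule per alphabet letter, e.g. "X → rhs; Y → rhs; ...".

  step 2 ⇒ step 3: CCCCBBBBABBB ⇒ CC·CC·CC·CC·BB·BB·BB·BB·AB·BB·BB·BB
    A ↦ AB
    B ↦ BB
    C ↦ CC

A->AB, B->BB, C->CC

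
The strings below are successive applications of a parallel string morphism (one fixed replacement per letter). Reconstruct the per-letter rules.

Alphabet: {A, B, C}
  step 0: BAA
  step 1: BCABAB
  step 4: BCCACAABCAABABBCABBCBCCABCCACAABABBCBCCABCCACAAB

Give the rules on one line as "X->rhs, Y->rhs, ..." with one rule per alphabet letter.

  step 0 ⇒ step 1: BAA ⇒ BC·AB·AB
    A ↦ AB
    B ↦ BC
    C ↦ CA  (constrained at step 1)

A->AB, B->BC, C->CA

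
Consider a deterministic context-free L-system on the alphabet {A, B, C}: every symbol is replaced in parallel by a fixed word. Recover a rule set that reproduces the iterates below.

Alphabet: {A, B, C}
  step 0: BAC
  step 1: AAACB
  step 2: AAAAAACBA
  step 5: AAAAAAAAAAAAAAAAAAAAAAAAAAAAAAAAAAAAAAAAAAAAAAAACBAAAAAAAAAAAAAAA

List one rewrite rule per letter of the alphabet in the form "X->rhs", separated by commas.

A->AA, B->A, C->CB

  step 1 ⇒ step 2: AAACB ⇒ AA·AA·AA·CB·A
    A ↦ AA
    B ↦ A
    C ↦ CB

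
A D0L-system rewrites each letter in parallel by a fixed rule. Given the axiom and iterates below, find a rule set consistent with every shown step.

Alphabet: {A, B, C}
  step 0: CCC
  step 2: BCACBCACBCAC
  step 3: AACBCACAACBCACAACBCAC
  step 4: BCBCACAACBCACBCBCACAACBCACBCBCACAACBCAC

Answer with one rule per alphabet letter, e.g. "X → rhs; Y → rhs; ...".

  step 3 ⇒ step 4: AACBCACAACBCACAACBCAC ⇒ BC·BC·AC·A·AC·BC·AC·BC·BC·AC·A·AC·BC·AC·BC·BC·AC·A·AC·BC·AC
    A ↦ BC
    B ↦ A
    C ↦ AC

A->BC, B->A, C->AC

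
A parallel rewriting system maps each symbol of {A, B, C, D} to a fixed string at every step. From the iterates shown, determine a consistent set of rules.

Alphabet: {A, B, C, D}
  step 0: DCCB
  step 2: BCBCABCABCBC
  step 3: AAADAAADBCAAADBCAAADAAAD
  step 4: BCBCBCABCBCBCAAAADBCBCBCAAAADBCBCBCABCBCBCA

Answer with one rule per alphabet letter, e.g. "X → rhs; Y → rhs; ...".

A->BC, B->AA, C->AD, D->A

  step 3 ⇒ step 4: AAADAAADBCAAADBCAAADAAAD ⇒ BC·BC·BC·A·BC·BC·BC·A·AA·AD·BC·BC·BC·A·AA·AD·BC·BC·BC·A·BC·BC·BC·A
    A ↦ BC
    B ↦ AA
    C ↦ AD
    D ↦ A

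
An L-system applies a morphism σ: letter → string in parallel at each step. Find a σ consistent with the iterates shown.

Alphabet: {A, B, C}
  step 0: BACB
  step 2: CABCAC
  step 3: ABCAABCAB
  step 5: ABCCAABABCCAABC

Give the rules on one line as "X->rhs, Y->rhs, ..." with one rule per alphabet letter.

  step 2 ⇒ step 3: CABCAC ⇒ AB·C·A·AB·C·AB
    A ↦ C
    B ↦ A
    C ↦ AB

A->C, B->A, C->AB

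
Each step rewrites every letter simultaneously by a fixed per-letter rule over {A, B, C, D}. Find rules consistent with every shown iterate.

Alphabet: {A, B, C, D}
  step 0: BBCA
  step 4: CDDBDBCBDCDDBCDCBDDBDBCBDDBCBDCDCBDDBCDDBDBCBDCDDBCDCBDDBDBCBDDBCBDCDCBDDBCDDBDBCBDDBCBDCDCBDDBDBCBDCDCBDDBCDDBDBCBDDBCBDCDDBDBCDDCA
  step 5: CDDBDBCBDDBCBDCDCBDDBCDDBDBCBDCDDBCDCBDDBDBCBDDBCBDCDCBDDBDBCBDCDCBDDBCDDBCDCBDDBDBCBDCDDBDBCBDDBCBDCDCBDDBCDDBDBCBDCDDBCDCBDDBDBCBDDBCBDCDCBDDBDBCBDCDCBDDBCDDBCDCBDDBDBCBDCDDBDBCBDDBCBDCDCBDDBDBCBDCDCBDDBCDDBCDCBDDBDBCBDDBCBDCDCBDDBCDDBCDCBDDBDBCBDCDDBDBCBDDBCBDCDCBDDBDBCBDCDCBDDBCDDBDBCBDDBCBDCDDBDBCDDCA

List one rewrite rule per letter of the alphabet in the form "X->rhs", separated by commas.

  step 4 ⇒ step 5: CDDBDBCBDCDDBCDCBDDBDBCBDDBCBDCDCBDDBCDDBDBCBDCDDBCDCBDDBDBCBDDBCBDCDCBDDBCDDBDBCBDDBCBDCDCBDDBDBCBDCDCBDDBCDDBDBCBDDBCBDCDDBDBCDDCA ⇒ CD·DB·DB·CBD·DB·CBD·CD·CBD·DB·CD·DB·DB·CBD·CD·DB·CD·CBD·DB·DB·CBD·DB·CBD·CD·CBD·DB·DB·CBD·CD·CBD·DB·CD·DB·CD·CBD·DB·DB·CBD·CD·DB·DB·CBD·DB·CBD·CD·CBD·DB·CD·DB·DB·CBD·CD·DB·CD·CBD·DB·DB·CBD·DB·CBD·CD·CBD·DB·DB·CBD·CD·CBD·DB·CD·DB·CD·CBD·DB·DB·CBD·CD·DB·DB·CBD·DB·CBD·CD·CBD·DB·DB·CBD·CD·CBD·DB·CD·DB·CD·CBD·DB·DB·CBD·DB·CBD·CD·CBD·DB·CD·DB·CD·CBD·DB·DB·CBD·CD·DB·DB·CBD·DB·CBD·CD·CBD·DB·DB·CBD·CD·CBD·DB·CD·DB·DB·CBD·DB·CBD·CD·DB·DB·CD·DCA
    A ↦ DCA
    B ↦ CBD
    C ↦ CD
    D ↦ DB

A->DCA, B->CBD, C->CD, D->DB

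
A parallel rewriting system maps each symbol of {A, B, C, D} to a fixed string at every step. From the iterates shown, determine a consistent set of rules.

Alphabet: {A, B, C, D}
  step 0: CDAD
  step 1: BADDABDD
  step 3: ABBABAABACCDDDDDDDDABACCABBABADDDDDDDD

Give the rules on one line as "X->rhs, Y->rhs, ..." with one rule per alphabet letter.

  step 0 ⇒ step 1: CDAD ⇒ BA·DD·AB·DD
    A ↦ AB
    C ↦ BA
    D ↦ DD
    B ↦ ACC  (constrained at step 1)

A->AB, B->ACC, C->BA, D->DD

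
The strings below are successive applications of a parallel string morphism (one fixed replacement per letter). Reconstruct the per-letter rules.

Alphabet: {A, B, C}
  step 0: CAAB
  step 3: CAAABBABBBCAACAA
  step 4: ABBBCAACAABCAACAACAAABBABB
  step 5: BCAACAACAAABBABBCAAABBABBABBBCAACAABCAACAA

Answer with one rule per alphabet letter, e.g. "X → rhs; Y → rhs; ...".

A->B, B->CAA, C->A

  step 4 ⇒ step 5: ABBBCAACAABCAACAACAAABBABB ⇒ B·CAA·CAA·CAA·A·B·B·A·B·B·CAA·A·B·B·A·B·B·A·B·B·B·CAA·CAA·B·CAA·CAA
    A ↦ B
    B ↦ CAA
    C ↦ A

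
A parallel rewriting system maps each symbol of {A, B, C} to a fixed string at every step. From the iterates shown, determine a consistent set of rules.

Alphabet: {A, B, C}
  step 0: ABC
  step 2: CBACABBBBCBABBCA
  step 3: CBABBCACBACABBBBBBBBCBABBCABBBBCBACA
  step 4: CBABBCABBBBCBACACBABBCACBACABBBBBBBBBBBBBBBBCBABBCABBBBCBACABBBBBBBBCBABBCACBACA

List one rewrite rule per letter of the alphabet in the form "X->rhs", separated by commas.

A->CA, B->BB, C->CBA

  step 3 ⇒ step 4: CBABBCACBACABBBBBBBBCBABBCABBBBCBACA ⇒ CBA·BB·CA·BB·BB·CBA·CA·CBA·BB·CA·CBA·CA·BB·BB·BB·BB·BB·BB·BB·BB·CBA·BB·CA·BB·BB·CBA·CA·BB·BB·BB·BB·CBA·BB·CA·CBA·CA
    A ↦ CA
    B ↦ BB
    C ↦ CBA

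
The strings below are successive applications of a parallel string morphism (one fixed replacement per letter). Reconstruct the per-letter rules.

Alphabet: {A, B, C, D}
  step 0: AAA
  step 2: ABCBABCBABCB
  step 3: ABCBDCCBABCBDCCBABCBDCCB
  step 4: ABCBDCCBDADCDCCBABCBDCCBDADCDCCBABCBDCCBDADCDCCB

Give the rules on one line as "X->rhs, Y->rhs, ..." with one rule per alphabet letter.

  step 3 ⇒ step 4: ABCBDCCBABCBDCCBABCBDCCB ⇒ AB·CB·DC·CB·DA·DC·DC·CB·AB·CB·DC·CB·DA·DC·DC·CB·AB·CB·DC·CB·DA·DC·DC·CB
    A ↦ AB
    B ↦ CB
    C ↦ DC
    D ↦ DA

A->AB, B->CB, C->DC, D->DA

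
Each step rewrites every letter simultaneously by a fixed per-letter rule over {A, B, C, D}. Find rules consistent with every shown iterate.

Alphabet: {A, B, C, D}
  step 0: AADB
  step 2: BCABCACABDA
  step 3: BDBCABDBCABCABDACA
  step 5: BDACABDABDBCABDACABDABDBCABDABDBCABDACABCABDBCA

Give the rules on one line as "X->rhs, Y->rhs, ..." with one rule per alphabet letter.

A->CA, B->BD, C->B, D->A

  step 2 ⇒ step 3: BCABCACABDA ⇒ BD·B·CA·BD·B·CA·B·CA·BD·A·CA
    A ↦ CA
    B ↦ BD
    C ↦ B
    D ↦ A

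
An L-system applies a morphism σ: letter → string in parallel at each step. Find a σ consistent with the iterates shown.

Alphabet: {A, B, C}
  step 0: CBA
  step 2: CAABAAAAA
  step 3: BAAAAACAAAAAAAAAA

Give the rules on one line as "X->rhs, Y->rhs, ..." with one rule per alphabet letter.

  step 2 ⇒ step 3: CAABAAAAA ⇒ BA·AA·AA·C·AA·AA·AA·AA·AA
    A ↦ AA
    B ↦ C
    C ↦ BA

A->AA, B->C, C->BA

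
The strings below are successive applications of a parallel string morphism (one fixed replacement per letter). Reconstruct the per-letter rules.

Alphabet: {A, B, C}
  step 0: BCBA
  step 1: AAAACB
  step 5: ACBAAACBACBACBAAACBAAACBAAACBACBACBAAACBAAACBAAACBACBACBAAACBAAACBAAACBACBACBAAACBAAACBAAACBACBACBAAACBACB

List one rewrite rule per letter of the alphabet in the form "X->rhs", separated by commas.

A->ACB, B->A, C->A

  step 0 ⇒ step 1: BCBA ⇒ A·A·A·ACB
    A ↦ ACB
    B ↦ A
    C ↦ A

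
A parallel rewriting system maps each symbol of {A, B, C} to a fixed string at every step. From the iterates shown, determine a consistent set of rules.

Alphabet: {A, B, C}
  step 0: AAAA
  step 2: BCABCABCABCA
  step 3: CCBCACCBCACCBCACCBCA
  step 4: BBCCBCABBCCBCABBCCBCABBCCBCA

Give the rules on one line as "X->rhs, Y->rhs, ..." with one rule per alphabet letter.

  step 3 ⇒ step 4: CCBCACCBCACCBCACCBCA ⇒ B·B·CC·B·CA·B·B·CC·B·CA·B·B·CC·B·CA·B·B·CC·B·CA
    A ↦ CA
    B ↦ CC
    C ↦ B

A->CA, B->CC, C->B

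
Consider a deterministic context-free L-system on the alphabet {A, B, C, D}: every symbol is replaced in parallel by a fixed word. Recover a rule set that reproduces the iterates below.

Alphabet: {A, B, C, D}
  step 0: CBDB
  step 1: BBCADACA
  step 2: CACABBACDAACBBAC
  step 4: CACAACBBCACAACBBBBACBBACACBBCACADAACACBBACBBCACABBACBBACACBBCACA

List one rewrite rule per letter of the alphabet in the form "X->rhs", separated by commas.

  step 1 ⇒ step 2: BBCADACA ⇒ CA·CA·BB·AC·DA·AC·BB·AC
    A ↦ AC
    B ↦ CA
    C ↦ BB
    D ↦ DA

A->AC, B->CA, C->BB, D->DA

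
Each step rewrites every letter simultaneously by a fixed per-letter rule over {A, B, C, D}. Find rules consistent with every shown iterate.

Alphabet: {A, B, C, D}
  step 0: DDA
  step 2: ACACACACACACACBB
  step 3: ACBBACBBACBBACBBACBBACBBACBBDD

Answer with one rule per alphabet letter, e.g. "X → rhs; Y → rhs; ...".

A->AC, B->D, C->BB, D->AAA

  step 2 ⇒ step 3: ACACACACACACACBB ⇒ AC·BB·AC·BB·AC·BB·AC·BB·AC·BB·AC·BB·AC·BB·D·D
    A ↦ AC
    B ↦ D
    C ↦ BB
    D ↦ AAA  (constrained at step 0)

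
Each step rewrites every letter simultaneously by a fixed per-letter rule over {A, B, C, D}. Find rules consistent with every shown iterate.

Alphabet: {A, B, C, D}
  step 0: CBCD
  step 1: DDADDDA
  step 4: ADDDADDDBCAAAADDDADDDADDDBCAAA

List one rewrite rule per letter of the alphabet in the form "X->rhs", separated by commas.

  step 0 ⇒ step 1: CBCD ⇒ DD·AD·DD·A
    B ↦ AD
    C ↦ DD
    D ↦ A
    A ↦ BC  (constrained at step 1)

A->BC, B->AD, C->DD, D->A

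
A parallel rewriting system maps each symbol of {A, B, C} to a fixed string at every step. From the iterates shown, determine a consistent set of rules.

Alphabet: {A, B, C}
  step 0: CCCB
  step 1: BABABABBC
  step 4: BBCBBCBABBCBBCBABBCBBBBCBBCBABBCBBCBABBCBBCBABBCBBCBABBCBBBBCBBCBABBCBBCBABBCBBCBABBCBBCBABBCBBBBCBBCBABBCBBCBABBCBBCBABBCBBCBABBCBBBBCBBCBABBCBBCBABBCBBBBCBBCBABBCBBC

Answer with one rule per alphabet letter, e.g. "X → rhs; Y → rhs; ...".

  step 0 ⇒ step 1: CCCB ⇒ BA·BA·BA·BBC
    B ↦ BBC
    C ↦ BA
    A ↦ BB  (constrained at step 1)

A->BB, B->BBC, C->BA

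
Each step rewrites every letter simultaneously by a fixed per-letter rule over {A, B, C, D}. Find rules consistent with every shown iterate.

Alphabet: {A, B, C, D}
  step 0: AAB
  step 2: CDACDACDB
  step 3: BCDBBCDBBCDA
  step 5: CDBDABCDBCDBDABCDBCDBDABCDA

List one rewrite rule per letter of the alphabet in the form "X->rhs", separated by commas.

  step 2 ⇒ step 3: CDACDACDB ⇒ B·C·DB·B·C·DB·B·C·DA
    A ↦ DB
    B ↦ DA
    C ↦ B
    D ↦ C

A->DB, B->DA, C->B, D->C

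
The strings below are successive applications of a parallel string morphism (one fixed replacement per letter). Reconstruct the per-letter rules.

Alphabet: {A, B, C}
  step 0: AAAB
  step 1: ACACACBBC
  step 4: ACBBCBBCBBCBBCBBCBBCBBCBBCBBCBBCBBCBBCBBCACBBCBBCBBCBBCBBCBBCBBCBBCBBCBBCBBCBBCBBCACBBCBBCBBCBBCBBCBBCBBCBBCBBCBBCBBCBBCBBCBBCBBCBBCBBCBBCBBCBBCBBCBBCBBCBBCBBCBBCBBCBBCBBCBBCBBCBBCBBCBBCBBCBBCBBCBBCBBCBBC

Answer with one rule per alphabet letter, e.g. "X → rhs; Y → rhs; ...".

A->AC, B->BBC, C->BBC

  step 0 ⇒ step 1: AAAB ⇒ AC·AC·AC·BBC
    A ↦ AC
    B ↦ BBC
    C ↦ BBC  (constrained at step 1)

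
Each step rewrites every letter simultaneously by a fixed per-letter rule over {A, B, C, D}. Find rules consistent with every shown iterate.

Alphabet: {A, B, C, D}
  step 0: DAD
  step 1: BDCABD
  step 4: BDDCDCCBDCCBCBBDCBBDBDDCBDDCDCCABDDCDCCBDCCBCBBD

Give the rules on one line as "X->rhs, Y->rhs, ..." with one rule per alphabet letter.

A->CA, B->CB, C->DC, D->BD

  step 0 ⇒ step 1: DAD ⇒ BD·CA·BD
    A ↦ CA
    D ↦ BD
    B ↦ CB  (constrained at step 1)
    C ↦ DC  (constrained at step 1)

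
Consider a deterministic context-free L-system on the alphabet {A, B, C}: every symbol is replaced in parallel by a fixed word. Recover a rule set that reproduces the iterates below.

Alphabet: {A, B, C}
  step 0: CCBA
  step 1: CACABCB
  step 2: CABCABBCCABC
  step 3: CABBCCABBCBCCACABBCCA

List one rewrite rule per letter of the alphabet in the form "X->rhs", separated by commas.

  step 2 ⇒ step 3: CABCABBCCABC ⇒ CA·B·BC·CA·B·BC·BC·CA·CA·B·BC·CA
    A ↦ B
    B ↦ BC
    C ↦ CA

A->B, B->BC, C->CA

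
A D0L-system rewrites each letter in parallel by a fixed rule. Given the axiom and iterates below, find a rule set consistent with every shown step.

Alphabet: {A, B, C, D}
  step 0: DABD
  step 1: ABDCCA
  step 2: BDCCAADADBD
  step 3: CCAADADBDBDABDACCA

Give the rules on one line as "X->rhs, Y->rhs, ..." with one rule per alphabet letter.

A->BD, B->CC, C->AD, D->A

  step 2 ⇒ step 3: BDCCAADADBD ⇒ CC·A·AD·AD·BD·BD·A·BD·A·CC·A
    A ↦ BD
    B ↦ CC
    C ↦ AD
    D ↦ A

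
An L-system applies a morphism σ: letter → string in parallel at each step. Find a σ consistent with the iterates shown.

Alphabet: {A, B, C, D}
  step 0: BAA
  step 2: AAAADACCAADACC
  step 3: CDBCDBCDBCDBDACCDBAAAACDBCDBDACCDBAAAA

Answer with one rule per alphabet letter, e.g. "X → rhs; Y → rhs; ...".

  step 2 ⇒ step 3: AAAADACCAADACC ⇒ CDB·CDB·CDB·CDB·DAC·CDB·AA·AA·CDB·CDB·DAC·CDB·AA·AA
    A ↦ CDB
    C ↦ AA
    D ↦ DAC
    B ↦ C  (constrained at step 0)

A->CDB, B->C, C->AA, D->DAC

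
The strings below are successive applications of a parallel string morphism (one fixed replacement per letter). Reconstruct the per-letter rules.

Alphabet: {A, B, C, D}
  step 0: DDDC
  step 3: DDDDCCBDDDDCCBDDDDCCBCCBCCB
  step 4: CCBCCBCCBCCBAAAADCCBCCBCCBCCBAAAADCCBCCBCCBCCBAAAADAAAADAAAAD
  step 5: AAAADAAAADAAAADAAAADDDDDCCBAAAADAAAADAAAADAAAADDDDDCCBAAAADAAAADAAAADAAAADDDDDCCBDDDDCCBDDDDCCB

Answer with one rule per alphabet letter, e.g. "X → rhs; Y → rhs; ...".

  step 4 ⇒ step 5: CCBCCBCCBCCBAAAADCCBCCBCCBCCBAAAADCCBCCBCCBCCBAAAADAAAADAAAAD ⇒ AA·AA·D·AA·AA·D·AA·AA·D·AA·AA·D·D·D·D·D·CCB·AA·AA·D·AA·AA·D·AA·AA·D·AA·AA·D·D·D·D·D·CCB·AA·AA·D·AA·AA·D·AA·AA·D·AA·AA·D·D·D·D·D·CCB·D·D·D·D·CCB·D·D·D·D·CCB
    A ↦ D
    B ↦ D
    C ↦ AA
    D ↦ CCB

A->D, B->D, C->AA, D->CCB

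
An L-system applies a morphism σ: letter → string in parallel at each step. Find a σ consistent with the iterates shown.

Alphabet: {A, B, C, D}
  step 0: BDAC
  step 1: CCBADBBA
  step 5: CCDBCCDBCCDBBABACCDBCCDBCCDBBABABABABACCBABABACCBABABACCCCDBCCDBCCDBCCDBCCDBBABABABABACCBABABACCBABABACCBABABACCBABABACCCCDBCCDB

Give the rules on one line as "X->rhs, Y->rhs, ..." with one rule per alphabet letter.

A->DB, B->CC, C->BA, D->BA

  step 0 ⇒ step 1: BDAC ⇒ CC·BA·DB·BA
    A ↦ DB
    B ↦ CC
    C ↦ BA
    D ↦ BA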